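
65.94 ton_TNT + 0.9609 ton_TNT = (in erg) 2.799e+18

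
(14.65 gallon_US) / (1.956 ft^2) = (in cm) 30.52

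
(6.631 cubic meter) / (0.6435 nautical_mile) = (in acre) 1.375e-06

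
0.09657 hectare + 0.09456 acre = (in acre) 0.3332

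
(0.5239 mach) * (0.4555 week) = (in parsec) 1.593e-09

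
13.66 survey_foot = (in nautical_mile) 0.002248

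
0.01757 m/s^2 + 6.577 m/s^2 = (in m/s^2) 6.595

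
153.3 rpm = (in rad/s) 16.05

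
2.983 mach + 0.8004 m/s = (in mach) 2.985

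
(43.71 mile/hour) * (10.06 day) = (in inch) 6.687e+08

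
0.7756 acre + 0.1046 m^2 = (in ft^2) 3.379e+04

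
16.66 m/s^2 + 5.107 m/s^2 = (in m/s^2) 21.77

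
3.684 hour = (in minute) 221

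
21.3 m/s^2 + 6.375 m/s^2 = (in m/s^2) 27.68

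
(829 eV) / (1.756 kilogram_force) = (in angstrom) 7.713e-08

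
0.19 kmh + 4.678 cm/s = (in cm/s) 9.956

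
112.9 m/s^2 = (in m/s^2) 112.9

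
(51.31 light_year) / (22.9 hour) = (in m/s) 5.888e+12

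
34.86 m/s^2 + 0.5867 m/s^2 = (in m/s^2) 35.45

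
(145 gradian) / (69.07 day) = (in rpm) 3.645e-06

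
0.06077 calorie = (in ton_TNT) 6.077e-11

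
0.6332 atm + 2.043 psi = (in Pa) 7.824e+04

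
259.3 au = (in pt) 1.1e+17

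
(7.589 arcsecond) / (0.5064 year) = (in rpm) 2.2e-11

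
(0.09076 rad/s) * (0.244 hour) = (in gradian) 5075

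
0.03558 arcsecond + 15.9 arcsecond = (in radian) 7.726e-05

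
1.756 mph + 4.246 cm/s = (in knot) 1.608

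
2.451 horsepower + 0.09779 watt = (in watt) 1828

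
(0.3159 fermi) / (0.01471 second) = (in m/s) 2.148e-14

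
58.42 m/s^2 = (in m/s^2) 58.42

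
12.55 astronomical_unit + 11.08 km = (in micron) 1.877e+18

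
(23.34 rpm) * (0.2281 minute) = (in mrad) 3.345e+04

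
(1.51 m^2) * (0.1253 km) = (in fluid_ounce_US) 6.398e+06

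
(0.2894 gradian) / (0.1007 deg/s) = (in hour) 0.0007185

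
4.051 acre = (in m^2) 1.639e+04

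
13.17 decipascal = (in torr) 0.009878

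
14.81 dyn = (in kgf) 1.51e-05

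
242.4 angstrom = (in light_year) 2.562e-24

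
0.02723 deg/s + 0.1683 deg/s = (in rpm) 0.03259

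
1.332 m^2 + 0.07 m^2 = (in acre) 0.0003464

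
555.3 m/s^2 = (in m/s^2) 555.3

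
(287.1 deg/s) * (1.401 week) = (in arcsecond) 8.758e+11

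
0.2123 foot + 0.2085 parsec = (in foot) 2.111e+16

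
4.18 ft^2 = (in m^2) 0.3883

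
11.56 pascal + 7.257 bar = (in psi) 105.3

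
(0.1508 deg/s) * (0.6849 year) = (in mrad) 5.685e+07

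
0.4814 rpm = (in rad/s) 0.05041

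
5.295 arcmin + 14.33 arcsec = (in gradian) 0.1025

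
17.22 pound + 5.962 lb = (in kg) 10.52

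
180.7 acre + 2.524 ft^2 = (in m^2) 7.313e+05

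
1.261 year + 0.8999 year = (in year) 2.161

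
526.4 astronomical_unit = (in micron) 7.875e+19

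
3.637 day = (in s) 3.142e+05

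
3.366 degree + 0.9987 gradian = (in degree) 4.265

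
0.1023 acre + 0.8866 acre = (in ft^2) 4.308e+04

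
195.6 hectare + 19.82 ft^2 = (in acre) 483.3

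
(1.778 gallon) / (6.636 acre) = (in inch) 9.867e-06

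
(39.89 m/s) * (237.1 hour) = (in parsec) 1.103e-09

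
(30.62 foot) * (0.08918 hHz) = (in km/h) 299.6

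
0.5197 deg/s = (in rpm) 0.08662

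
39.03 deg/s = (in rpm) 6.505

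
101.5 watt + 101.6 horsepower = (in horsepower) 101.7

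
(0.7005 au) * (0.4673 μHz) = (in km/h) 1.763e+05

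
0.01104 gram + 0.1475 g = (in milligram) 158.5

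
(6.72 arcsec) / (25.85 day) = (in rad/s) 1.459e-11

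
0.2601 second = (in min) 0.004335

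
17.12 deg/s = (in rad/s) 0.2988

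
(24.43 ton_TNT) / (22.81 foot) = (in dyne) 1.47e+15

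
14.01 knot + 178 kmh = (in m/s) 56.65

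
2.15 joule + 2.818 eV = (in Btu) 0.002038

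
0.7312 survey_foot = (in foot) 0.7312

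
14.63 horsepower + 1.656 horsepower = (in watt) 1.214e+04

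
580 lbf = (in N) 2580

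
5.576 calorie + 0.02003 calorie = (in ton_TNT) 5.596e-09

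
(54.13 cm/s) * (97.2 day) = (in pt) 1.289e+10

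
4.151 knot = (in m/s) 2.135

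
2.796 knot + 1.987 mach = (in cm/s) 6.78e+04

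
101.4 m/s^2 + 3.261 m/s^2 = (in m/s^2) 104.7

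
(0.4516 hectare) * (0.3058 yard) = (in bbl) 7943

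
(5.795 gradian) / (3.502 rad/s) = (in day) 3.008e-07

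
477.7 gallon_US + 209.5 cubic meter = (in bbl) 1329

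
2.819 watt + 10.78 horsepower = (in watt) 8041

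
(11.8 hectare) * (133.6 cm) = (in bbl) 9.916e+05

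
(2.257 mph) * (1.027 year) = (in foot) 1.072e+08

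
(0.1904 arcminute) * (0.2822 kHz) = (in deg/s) 0.8955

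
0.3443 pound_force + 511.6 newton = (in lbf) 115.4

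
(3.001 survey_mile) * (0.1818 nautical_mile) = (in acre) 401.8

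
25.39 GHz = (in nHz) 2.539e+19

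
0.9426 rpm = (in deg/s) 5.656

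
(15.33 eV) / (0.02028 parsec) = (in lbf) 8.824e-34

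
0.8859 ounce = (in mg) 2.511e+04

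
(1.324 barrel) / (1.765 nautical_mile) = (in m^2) 6.44e-05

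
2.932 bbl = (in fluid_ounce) 1.576e+04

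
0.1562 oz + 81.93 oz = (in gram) 2327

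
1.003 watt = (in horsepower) 0.001345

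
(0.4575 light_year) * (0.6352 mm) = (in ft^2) 2.959e+13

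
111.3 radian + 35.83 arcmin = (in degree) 6378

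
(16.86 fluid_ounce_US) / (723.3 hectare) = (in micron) 6.894e-05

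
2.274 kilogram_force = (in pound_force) 5.013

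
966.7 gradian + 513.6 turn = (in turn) 516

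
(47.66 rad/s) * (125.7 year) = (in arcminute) 6.495e+14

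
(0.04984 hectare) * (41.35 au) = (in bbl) 1.939e+16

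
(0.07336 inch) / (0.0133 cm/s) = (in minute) 0.2335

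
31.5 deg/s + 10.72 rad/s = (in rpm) 107.6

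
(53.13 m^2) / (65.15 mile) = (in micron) 506.7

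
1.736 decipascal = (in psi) 2.518e-05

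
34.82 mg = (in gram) 0.03482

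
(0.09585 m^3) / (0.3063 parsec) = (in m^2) 1.014e-17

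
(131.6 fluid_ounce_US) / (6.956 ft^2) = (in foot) 0.01976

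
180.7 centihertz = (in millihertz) 1807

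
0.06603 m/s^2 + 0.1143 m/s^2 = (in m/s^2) 0.1803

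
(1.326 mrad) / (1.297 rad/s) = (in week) 1.69e-09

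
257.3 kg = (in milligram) 2.573e+08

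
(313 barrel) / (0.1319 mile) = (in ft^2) 2.523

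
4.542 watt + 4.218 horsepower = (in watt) 3150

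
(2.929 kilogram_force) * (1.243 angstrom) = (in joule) 3.57e-09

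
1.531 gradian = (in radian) 0.02405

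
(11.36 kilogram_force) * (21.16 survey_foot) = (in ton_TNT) 1.717e-07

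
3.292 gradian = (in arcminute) 177.8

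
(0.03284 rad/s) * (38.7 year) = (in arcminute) 1.378e+11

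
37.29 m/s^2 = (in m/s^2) 37.29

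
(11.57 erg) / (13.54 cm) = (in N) 8.545e-06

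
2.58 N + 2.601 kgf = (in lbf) 6.314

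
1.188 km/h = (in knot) 0.6415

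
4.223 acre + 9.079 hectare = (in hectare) 10.79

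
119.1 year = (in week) 6210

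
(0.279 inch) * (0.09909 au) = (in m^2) 1.05e+08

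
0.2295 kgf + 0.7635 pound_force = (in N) 5.647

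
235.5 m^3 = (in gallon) 6.221e+04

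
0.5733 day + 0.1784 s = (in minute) 825.6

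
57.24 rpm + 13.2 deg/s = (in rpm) 59.44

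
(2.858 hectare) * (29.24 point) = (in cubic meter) 294.8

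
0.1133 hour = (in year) 1.293e-05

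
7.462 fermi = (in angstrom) 7.462e-05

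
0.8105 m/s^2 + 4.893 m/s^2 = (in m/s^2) 5.704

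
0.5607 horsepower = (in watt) 418.1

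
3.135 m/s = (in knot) 6.094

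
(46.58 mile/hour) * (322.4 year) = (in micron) 2.117e+17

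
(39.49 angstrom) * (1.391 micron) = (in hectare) 5.493e-19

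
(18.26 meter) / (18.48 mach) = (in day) 3.359e-08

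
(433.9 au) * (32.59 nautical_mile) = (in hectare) 3.918e+14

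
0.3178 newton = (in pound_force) 0.07144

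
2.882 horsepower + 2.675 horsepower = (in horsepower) 5.557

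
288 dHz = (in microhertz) 2.88e+07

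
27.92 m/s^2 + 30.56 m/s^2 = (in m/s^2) 58.48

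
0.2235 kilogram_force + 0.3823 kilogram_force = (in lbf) 1.336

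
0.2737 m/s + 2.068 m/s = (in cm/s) 234.2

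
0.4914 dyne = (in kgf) 5.011e-07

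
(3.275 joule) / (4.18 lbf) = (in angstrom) 1.761e+09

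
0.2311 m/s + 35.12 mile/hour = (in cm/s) 1593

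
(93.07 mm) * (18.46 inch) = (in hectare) 4.364e-06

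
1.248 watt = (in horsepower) 0.001674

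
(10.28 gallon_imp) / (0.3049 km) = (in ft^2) 0.00165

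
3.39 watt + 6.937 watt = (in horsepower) 0.01385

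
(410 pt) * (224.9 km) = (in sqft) 3.501e+05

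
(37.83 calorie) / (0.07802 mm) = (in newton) 2.029e+06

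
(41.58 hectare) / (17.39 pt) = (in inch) 2.668e+09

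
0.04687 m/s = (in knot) 0.09111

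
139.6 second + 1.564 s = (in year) 4.476e-06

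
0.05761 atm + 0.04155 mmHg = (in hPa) 58.43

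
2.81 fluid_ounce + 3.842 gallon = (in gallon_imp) 3.217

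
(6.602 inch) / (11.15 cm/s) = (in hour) 0.0004178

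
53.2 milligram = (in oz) 0.001877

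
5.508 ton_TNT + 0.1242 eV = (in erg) 2.305e+17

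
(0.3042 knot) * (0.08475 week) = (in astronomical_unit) 5.362e-08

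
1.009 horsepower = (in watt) 752.4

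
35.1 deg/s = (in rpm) 5.85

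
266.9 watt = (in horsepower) 0.3579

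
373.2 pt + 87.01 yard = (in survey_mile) 0.04952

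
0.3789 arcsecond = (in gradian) 0.0001169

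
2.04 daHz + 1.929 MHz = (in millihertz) 1.929e+09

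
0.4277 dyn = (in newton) 4.277e-06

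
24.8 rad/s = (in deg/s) 1421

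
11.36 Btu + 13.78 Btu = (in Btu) 25.14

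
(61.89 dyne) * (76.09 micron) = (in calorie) 1.126e-08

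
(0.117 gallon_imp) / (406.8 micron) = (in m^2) 1.308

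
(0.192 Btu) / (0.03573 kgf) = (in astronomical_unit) 3.865e-09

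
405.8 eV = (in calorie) 1.554e-17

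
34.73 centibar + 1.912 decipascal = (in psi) 5.037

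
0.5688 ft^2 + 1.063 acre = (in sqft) 4.63e+04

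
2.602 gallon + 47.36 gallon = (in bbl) 1.19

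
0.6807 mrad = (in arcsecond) 140.4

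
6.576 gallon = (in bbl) 0.1566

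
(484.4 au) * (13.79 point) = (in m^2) 3.525e+11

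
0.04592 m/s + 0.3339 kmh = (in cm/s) 13.87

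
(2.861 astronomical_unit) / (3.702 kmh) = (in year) 1.32e+04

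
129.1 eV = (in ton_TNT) 4.944e-27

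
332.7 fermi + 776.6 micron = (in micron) 776.6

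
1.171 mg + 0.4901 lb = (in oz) 7.842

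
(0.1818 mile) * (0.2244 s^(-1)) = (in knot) 127.6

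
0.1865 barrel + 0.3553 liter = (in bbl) 0.1887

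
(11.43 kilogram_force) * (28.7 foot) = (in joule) 980.5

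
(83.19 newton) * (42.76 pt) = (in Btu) 0.001189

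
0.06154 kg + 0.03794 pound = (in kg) 0.07875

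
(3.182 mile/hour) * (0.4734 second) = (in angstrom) 6.734e+09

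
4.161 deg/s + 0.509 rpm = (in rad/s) 0.1259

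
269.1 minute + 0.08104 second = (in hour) 4.485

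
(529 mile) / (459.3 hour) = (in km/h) 1.854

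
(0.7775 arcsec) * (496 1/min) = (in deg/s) 0.001785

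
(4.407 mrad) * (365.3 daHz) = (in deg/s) 922.4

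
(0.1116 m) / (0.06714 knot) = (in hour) 0.0008975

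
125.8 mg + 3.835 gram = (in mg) 3961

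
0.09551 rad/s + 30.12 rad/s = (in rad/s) 30.22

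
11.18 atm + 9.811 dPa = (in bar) 11.33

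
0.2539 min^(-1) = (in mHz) 4.232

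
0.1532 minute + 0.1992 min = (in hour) 0.005873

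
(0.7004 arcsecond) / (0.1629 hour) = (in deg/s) 3.318e-07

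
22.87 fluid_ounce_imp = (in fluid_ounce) 21.97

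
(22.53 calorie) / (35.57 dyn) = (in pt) 7.512e+08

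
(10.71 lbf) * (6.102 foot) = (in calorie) 21.18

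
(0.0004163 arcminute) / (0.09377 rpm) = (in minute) 2.055e-07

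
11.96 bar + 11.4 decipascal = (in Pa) 1.196e+06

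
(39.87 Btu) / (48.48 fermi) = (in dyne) 8.677e+22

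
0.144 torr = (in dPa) 192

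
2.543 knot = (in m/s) 1.308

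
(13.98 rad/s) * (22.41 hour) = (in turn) 1.795e+05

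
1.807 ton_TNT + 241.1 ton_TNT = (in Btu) 9.633e+08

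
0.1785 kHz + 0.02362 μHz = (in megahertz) 0.0001785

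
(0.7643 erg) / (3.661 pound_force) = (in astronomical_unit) 3.137e-20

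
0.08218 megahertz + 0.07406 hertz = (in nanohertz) 8.218e+13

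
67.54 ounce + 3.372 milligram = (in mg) 1.915e+06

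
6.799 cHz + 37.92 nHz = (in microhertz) 6.799e+04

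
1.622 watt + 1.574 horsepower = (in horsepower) 1.576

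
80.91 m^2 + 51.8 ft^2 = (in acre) 0.02118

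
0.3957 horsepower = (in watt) 295.1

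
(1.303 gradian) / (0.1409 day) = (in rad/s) 1.681e-06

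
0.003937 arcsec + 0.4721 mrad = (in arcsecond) 97.38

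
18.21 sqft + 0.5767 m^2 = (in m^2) 2.268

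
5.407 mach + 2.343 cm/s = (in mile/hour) 4118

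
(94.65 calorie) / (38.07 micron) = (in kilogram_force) 1.061e+06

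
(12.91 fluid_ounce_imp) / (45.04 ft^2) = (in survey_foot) 0.0002876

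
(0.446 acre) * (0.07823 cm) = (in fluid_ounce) 4.774e+04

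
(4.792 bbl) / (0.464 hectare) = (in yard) 0.0001796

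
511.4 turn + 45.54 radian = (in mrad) 3.259e+06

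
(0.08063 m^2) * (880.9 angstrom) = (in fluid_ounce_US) 0.0002402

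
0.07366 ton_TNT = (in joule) 3.082e+08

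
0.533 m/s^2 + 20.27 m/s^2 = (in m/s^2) 20.8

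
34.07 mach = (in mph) 2.595e+04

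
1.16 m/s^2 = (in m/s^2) 1.16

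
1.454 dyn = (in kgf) 1.483e-06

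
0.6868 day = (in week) 0.09811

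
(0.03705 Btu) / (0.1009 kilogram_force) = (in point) 1.12e+05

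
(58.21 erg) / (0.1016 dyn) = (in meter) 5.729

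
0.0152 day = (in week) 0.002171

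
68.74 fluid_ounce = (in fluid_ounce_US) 68.74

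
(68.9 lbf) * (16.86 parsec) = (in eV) 9.952e+38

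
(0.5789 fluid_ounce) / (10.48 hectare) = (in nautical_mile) 8.821e-14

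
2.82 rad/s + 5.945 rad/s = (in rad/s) 8.765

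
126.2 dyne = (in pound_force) 0.0002837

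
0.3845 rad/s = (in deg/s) 22.03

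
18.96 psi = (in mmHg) 980.5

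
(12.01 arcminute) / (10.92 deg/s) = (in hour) 5.092e-06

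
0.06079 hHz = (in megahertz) 6.079e-06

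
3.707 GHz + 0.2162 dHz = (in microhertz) 3.707e+15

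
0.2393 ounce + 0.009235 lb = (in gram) 10.97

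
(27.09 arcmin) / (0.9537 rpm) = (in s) 0.0789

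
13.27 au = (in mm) 1.985e+15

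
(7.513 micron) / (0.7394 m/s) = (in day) 1.176e-10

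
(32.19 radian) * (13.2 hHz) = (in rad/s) 4.249e+04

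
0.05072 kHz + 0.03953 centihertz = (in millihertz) 5.072e+04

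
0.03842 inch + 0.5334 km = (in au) 3.566e-09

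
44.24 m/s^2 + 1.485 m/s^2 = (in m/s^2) 45.73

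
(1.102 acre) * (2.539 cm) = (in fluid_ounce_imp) 3.985e+06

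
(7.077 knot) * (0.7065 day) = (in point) 6.3e+08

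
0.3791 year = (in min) 1.993e+05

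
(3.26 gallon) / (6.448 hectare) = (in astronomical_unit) 1.279e-18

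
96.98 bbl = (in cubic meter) 15.42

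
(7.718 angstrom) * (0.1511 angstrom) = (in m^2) 1.166e-20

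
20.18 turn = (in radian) 126.8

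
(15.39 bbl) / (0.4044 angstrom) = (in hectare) 6.05e+06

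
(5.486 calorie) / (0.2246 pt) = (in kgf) 2.954e+04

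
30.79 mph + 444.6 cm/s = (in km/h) 65.56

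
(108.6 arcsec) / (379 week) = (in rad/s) 2.297e-12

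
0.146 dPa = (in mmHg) 0.0001095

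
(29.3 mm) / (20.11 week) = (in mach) 7.075e-12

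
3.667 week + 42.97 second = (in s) 2.218e+06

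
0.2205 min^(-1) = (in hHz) 3.675e-05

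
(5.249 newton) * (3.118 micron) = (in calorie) 3.912e-06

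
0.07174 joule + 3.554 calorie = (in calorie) 3.571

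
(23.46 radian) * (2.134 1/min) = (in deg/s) 47.81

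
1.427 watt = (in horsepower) 0.001914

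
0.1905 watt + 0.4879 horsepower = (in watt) 364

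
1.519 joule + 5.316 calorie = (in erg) 2.376e+08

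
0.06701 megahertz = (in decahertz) 6701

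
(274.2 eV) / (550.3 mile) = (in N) 4.961e-23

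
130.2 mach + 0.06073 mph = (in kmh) 1.596e+05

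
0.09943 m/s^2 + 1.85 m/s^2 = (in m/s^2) 1.949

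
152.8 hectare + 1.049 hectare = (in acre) 380.2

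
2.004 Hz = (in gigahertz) 2.004e-09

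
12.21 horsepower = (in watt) 9105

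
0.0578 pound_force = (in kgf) 0.02622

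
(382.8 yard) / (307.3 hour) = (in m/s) 0.0003164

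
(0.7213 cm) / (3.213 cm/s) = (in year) 7.119e-09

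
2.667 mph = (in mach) 0.003501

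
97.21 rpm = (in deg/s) 583.3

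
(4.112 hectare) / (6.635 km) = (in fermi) 6.197e+15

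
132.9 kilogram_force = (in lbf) 293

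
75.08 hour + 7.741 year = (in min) 4.073e+06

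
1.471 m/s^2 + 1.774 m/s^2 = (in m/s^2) 3.245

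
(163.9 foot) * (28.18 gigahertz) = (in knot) 2.737e+12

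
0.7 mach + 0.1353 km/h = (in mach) 0.7001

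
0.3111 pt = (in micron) 109.7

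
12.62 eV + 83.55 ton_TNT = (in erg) 3.496e+18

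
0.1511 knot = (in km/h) 0.2798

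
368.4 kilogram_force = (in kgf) 368.4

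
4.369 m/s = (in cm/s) 436.9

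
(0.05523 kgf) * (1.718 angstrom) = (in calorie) 2.224e-11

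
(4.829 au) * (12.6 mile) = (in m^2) 1.465e+16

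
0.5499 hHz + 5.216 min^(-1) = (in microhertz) 5.508e+07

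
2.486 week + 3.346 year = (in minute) 1.784e+06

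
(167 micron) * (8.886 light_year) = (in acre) 3.469e+09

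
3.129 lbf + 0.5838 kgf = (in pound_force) 4.416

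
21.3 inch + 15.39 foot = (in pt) 1.483e+04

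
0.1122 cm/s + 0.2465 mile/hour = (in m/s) 0.1113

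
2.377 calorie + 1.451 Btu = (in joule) 1541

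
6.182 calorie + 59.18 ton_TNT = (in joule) 2.476e+11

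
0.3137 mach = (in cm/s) 1.068e+04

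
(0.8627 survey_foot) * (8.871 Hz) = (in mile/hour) 5.218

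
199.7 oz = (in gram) 5661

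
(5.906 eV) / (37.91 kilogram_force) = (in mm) 2.545e-18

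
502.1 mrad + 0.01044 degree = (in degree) 28.78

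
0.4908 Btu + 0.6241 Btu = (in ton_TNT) 2.811e-07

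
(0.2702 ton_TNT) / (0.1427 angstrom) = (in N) 7.922e+19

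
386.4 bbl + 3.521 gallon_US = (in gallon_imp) 1.352e+04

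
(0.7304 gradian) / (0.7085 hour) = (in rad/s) 4.498e-06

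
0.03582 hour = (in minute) 2.149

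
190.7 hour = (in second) 6.865e+05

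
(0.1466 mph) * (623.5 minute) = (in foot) 8044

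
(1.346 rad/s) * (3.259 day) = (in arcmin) 1.303e+09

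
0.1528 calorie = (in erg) 6.393e+06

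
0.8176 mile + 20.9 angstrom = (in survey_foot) 4317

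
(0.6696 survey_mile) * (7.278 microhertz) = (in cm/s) 0.7843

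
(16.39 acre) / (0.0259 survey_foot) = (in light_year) 8.881e-10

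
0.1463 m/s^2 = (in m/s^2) 0.1463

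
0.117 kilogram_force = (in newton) 1.147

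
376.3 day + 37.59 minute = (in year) 1.031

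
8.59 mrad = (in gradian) 0.5469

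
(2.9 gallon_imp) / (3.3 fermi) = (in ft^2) 4.3e+13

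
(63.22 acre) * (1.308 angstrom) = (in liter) 0.03346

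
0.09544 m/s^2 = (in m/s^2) 0.09544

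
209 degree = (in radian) 3.648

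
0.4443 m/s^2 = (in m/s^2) 0.4443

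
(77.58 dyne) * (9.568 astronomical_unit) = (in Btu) 1.052e+06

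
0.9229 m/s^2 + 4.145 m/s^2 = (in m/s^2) 5.068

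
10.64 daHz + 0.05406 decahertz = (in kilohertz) 0.1069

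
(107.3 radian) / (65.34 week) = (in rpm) 2.593e-05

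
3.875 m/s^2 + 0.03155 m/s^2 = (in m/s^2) 3.907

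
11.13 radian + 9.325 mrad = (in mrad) 1.114e+04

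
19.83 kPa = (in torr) 148.7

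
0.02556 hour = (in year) 2.918e-06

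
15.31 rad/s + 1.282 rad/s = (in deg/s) 950.7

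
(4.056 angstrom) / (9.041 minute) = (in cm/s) 7.477e-11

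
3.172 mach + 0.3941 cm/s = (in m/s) 1080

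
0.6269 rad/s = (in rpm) 5.986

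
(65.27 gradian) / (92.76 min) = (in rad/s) 0.0001842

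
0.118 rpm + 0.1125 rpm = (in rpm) 0.2305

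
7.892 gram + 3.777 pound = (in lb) 3.794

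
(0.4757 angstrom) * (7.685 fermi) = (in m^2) 3.656e-25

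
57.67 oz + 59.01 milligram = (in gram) 1635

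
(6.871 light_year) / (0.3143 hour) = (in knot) 1.117e+14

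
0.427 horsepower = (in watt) 318.4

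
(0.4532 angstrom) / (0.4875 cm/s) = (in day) 1.076e-13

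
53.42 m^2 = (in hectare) 0.005342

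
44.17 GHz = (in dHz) 4.417e+11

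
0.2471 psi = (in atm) 0.01681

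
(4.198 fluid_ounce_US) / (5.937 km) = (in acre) 5.167e-12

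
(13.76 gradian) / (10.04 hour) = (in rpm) 5.71e-05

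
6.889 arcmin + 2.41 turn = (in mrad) 1.514e+04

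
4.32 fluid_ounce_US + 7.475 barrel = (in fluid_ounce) 4.019e+04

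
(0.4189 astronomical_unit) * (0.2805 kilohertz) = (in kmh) 6.328e+13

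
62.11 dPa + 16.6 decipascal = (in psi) 0.001142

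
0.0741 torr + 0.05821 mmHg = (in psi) 0.002558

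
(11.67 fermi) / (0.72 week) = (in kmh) 9.648e-20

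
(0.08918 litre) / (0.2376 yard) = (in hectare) 4.105e-08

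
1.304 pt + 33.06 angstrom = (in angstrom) 4.6e+06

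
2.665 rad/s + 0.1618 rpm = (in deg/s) 153.7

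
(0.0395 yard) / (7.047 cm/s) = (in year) 1.625e-08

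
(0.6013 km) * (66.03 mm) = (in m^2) 39.7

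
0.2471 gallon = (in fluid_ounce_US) 31.63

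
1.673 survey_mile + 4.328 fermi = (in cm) 2.692e+05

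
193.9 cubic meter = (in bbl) 1220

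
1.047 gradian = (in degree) 0.9423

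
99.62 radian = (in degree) 5708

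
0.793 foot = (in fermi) 2.417e+14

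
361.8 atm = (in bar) 366.6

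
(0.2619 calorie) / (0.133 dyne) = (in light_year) 8.709e-11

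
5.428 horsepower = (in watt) 4048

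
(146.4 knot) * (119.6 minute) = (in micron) 5.405e+11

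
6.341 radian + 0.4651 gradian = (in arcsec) 1.309e+06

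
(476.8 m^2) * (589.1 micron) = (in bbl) 1.767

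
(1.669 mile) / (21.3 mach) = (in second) 0.3703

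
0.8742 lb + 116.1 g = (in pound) 1.13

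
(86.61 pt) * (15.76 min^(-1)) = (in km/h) 0.02889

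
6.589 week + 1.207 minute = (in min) 6.642e+04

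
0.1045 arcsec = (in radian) 5.066e-07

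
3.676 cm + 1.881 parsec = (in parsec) 1.881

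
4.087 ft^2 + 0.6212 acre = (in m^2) 2514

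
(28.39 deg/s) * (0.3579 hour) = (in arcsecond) 1.317e+08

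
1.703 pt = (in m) 0.0006008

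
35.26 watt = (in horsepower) 0.04728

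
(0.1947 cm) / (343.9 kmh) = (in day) 2.359e-10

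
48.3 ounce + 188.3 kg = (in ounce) 6690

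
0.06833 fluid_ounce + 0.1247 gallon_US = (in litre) 0.4741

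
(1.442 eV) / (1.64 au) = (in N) 9.417e-31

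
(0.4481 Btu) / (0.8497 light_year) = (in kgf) 5.997e-15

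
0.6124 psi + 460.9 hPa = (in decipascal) 5.031e+05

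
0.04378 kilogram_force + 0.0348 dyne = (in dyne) 4.293e+04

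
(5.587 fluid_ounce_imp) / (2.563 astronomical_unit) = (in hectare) 4.14e-20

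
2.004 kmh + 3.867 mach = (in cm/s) 1.317e+05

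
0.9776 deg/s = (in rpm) 0.1629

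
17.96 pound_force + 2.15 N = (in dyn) 8.204e+06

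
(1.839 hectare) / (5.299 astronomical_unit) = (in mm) 2.32e-05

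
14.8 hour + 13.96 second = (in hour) 14.8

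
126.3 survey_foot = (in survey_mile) 0.02392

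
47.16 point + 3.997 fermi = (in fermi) 1.664e+13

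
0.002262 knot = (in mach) 3.418e-06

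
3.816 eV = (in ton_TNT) 1.461e-28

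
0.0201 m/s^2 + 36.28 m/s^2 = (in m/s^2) 36.3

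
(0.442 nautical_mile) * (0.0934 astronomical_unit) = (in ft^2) 1.231e+14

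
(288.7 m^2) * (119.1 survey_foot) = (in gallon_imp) 2.305e+06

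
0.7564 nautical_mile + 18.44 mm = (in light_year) 1.481e-13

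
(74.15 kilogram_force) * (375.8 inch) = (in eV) 4.332e+22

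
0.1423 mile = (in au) 1.531e-09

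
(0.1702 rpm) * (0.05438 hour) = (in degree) 199.9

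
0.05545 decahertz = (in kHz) 0.0005545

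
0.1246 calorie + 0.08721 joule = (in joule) 0.6085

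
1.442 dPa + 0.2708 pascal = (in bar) 4.15e-06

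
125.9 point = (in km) 4.441e-05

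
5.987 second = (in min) 0.09978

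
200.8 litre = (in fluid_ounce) 6790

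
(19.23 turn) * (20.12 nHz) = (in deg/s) 0.0001393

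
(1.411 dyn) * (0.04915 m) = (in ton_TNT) 1.658e-16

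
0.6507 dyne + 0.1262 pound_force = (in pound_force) 0.1262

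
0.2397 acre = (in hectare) 0.097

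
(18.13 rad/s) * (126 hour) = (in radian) 8.224e+06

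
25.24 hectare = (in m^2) 2.524e+05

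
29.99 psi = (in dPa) 2.068e+06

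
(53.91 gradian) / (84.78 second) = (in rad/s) 0.009988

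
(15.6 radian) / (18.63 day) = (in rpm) 9.255e-05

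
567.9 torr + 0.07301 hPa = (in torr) 568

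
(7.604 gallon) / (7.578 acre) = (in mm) 0.0009386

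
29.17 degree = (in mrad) 509.1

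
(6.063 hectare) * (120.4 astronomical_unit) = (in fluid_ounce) 3.693e+22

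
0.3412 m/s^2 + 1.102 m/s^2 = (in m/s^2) 1.443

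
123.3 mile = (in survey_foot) 6.51e+05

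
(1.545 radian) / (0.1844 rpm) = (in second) 80.01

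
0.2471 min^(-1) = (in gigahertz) 4.118e-12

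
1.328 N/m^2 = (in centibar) 0.001328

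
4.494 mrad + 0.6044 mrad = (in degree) 0.2921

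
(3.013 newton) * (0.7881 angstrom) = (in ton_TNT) 5.675e-20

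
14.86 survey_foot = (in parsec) 1.468e-16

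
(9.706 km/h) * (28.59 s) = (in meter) 77.08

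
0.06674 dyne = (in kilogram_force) 6.806e-08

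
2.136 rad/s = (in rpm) 20.4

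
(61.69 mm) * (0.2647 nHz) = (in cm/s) 1.633e-09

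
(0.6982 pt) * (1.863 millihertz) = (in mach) 1.348e-09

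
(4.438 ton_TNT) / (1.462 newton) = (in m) 1.27e+10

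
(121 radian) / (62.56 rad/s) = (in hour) 0.0005373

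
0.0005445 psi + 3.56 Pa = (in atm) 7.219e-05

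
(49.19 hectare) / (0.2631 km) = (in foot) 6134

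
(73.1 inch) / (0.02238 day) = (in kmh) 0.003457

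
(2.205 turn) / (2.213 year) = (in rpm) 1.896e-06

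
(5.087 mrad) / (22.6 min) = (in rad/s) 3.751e-06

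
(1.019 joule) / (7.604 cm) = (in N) 13.4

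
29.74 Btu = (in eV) 1.958e+23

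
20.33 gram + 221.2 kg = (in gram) 2.212e+05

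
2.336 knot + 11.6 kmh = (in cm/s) 442.4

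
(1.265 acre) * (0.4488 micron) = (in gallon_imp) 0.5054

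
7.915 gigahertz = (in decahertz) 7.915e+08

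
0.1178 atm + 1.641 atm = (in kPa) 178.2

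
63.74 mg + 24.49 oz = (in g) 694.3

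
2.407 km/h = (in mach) 0.001964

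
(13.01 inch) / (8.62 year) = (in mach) 3.57e-12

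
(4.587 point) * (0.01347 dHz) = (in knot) 4.237e-06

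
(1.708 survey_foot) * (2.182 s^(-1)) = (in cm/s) 113.6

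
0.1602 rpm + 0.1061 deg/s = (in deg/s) 1.067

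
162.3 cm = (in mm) 1623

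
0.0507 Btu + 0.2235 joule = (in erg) 5.371e+08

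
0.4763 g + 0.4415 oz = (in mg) 1.299e+04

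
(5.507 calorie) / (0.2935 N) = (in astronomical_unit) 5.248e-10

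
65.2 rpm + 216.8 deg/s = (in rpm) 101.3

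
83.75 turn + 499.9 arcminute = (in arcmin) 1.809e+06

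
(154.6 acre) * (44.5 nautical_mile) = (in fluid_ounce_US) 1.744e+15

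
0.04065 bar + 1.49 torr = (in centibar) 4.264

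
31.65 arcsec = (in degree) 0.008792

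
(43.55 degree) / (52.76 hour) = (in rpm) 3.821e-05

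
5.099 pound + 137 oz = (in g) 6197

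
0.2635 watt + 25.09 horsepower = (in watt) 1.871e+04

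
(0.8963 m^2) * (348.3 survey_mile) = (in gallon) 1.327e+08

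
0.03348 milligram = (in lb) 7.381e-08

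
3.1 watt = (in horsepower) 0.004157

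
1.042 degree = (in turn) 0.002894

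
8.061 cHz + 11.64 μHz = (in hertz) 0.08062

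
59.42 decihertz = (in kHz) 0.005942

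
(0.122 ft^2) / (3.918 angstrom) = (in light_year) 3.058e-09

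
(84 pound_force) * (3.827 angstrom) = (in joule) 1.43e-07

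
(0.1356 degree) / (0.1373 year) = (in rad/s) 5.466e-10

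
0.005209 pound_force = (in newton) 0.02317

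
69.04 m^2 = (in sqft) 743.1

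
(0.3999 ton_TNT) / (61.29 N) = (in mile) 1.696e+04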